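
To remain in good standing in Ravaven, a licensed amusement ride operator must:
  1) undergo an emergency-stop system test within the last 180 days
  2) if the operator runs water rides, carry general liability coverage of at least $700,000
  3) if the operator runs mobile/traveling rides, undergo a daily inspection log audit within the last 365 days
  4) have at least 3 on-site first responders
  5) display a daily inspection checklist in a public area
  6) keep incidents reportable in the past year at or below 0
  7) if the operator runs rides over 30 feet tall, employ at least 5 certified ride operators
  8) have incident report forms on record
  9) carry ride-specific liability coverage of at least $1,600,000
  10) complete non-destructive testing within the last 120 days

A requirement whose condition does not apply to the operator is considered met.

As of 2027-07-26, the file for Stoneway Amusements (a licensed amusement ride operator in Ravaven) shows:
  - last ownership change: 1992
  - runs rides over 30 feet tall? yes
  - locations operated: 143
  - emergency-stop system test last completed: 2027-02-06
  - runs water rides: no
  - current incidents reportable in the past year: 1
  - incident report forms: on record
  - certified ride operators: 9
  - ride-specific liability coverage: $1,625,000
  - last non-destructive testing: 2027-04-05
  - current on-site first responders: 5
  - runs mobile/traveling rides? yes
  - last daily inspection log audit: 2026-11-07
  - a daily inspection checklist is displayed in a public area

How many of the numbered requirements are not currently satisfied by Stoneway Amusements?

1. emergency-stop system test 170 days ago vs limit 180 → met
2. condition 'runs water rides' does not hold → requirement n/a → met
3. condition 'runs mobile/traveling rides' holds; daily inspection log audit 261 days ago vs limit 365 → met
4. on-site first responders 5 ≥ 3 → met
5. daily inspection checklist present → met
6. incidents reportable in the past year 1 > 0 → not met
7. condition 'runs rides over 30 feet tall' holds; certified ride operators 9 ≥ 5 → met
8. incident report forms present → met
9. ride-specific liability coverage $1,625,000 ≥ $1,600,000 → met
10. non-destructive testing 112 days ago vs limit 120 → met
Not met: 1 of 10

1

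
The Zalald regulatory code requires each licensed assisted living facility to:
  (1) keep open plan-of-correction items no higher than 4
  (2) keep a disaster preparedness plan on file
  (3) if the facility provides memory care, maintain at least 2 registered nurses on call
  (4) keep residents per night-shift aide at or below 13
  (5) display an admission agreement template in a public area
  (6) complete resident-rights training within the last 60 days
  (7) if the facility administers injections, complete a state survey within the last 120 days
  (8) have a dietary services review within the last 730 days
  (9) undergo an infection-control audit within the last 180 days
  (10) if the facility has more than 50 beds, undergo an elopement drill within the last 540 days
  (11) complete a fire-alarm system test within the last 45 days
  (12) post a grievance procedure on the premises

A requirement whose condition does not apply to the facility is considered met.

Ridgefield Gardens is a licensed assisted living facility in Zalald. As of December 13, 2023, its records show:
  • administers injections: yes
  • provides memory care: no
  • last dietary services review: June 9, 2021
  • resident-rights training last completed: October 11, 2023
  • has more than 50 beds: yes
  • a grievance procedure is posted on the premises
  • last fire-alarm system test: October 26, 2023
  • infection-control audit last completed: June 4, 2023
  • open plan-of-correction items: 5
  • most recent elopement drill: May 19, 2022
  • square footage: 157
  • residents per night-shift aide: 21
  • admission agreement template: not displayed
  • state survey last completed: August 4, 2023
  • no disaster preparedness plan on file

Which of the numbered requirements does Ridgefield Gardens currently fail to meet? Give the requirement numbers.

1, 2, 4, 5, 6, 7, 8, 9, 10, 11

1. open plan-of-correction items 5 > 4 → not met
2. disaster preparedness plan absent → not met
3. condition 'provides memory care' does not hold → requirement n/a → met
4. residents per night-shift aide 21 > 13 → not met
5. admission agreement template absent → not met
6. resident-rights training 63 days ago vs limit 60 → not met
7. condition 'administers injections' holds; state survey 131 days ago vs limit 120 → not met
8. dietary services review 917 days ago vs limit 730 → not met
9. infection-control audit 192 days ago vs limit 180 → not met
10. condition 'has more than 50 beds' holds; elopement drill 573 days ago vs limit 540 → not met
11. fire-alarm system test 48 days ago vs limit 45 → not met
12. grievance procedure present → met
Not met: 1, 2, 4, 5, 6, 7, 8, 9, 10, 11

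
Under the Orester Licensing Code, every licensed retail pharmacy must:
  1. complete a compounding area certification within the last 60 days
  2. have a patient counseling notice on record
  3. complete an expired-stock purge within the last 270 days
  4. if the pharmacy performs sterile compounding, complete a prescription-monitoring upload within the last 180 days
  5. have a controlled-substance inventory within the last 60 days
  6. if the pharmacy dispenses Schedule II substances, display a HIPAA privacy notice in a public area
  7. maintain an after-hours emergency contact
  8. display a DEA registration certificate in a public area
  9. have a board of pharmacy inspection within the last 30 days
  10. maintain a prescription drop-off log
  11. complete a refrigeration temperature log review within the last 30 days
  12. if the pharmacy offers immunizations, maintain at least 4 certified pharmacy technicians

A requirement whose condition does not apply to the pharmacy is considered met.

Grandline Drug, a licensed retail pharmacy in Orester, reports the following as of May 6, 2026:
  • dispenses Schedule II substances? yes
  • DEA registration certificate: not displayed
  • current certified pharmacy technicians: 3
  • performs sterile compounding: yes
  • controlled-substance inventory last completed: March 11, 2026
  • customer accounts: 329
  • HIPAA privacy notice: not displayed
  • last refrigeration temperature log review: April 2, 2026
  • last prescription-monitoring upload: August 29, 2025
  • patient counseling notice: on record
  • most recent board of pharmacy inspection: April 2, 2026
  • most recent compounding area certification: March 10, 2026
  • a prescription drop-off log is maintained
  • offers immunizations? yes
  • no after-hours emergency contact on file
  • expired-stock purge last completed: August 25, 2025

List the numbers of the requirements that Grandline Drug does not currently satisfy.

1. compounding area certification 57 days ago vs limit 60 → met
2. patient counseling notice present → met
3. expired-stock purge 254 days ago vs limit 270 → met
4. condition 'performs sterile compounding' holds; prescription-monitoring upload 250 days ago vs limit 180 → not met
5. controlled-substance inventory 56 days ago vs limit 60 → met
6. condition 'dispenses Schedule II substances' holds; HIPAA privacy notice absent → not met
7. after-hours emergency contact absent → not met
8. DEA registration certificate absent → not met
9. board of pharmacy inspection 34 days ago vs limit 30 → not met
10. prescription drop-off log present → met
11. refrigeration temperature log review 34 days ago vs limit 30 → not met
12. condition 'offers immunizations' holds; certified pharmacy technicians 3 < 4 → not met
Not met: 4, 6, 7, 8, 9, 11, 12

4, 6, 7, 8, 9, 11, 12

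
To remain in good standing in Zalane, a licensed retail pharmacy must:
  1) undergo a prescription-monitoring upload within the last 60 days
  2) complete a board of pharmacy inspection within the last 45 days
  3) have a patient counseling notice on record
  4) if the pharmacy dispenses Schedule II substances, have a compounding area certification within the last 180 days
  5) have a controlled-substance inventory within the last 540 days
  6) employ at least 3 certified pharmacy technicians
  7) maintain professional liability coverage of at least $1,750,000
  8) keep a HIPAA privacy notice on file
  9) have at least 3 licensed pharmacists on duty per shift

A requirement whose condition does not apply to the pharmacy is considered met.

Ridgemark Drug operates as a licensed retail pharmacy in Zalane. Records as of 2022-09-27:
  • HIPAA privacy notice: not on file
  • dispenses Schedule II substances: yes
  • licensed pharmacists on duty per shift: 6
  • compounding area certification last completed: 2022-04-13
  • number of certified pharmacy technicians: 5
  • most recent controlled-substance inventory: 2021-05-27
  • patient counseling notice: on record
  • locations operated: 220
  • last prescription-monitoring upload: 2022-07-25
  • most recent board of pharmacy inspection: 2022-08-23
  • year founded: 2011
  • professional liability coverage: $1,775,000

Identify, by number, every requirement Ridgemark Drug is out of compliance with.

1, 8

1. prescription-monitoring upload 64 days ago vs limit 60 → not met
2. board of pharmacy inspection 35 days ago vs limit 45 → met
3. patient counseling notice present → met
4. condition 'dispenses Schedule II substances' holds; compounding area certification 167 days ago vs limit 180 → met
5. controlled-substance inventory 488 days ago vs limit 540 → met
6. certified pharmacy technicians 5 ≥ 3 → met
7. professional liability coverage $1,775,000 ≥ $1,750,000 → met
8. HIPAA privacy notice absent → not met
9. licensed pharmacists on duty per shift 6 ≥ 3 → met
Not met: 1, 8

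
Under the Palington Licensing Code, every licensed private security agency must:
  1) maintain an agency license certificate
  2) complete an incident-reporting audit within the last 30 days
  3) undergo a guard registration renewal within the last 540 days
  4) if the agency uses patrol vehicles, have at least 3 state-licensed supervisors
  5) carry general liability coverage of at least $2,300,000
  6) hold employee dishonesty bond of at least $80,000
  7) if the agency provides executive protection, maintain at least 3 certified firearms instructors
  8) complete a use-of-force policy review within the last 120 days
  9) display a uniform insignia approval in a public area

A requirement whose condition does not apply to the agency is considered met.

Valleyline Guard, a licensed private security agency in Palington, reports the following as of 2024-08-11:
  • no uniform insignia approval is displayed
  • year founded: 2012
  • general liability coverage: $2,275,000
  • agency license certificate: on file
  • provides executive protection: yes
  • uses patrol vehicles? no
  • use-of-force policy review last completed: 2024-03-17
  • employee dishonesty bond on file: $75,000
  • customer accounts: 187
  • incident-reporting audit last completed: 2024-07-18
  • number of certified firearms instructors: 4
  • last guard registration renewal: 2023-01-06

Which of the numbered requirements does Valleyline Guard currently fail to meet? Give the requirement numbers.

3, 5, 6, 8, 9

1. agency license certificate present → met
2. incident-reporting audit 24 days ago vs limit 30 → met
3. guard registration renewal 583 days ago vs limit 540 → not met
4. condition 'uses patrol vehicles' does not hold → requirement n/a → met
5. general liability coverage $2,275,000 < $2,300,000 → not met
6. employee dishonesty bond $75,000 < $80,000 → not met
7. condition 'provides executive protection' holds; certified firearms instructors 4 ≥ 3 → met
8. use-of-force policy review 147 days ago vs limit 120 → not met
9. uniform insignia approval absent → not met
Not met: 3, 5, 6, 8, 9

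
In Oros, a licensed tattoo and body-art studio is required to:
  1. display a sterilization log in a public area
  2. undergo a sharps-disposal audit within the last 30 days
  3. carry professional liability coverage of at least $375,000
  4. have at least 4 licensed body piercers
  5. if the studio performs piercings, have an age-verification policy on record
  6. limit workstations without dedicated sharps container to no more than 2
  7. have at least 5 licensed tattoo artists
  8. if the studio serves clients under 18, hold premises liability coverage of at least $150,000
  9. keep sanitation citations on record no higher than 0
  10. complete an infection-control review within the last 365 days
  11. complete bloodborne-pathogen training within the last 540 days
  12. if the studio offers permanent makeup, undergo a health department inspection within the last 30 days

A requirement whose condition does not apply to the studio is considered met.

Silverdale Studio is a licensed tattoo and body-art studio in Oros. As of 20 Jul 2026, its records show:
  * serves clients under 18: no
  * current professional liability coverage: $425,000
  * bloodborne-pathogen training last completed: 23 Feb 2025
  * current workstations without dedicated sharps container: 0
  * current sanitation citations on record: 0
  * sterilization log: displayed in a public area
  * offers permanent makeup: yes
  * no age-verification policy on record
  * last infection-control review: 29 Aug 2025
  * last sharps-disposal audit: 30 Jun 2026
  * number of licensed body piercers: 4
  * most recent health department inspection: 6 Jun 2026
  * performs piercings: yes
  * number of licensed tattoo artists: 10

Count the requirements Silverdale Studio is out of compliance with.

1. sterilization log present → met
2. sharps-disposal audit 20 days ago vs limit 30 → met
3. professional liability coverage $425,000 ≥ $375,000 → met
4. licensed body piercers 4 ≥ 4 → met
5. condition 'performs piercings' holds; age-verification policy absent → not met
6. workstations without dedicated sharps container 0 ≤ 2 → met
7. licensed tattoo artists 10 ≥ 5 → met
8. condition 'serves clients under 18' does not hold → requirement n/a → met
9. sanitation citations on record 0 ≤ 0 → met
10. infection-control review 325 days ago vs limit 365 → met
11. bloodborne-pathogen training 512 days ago vs limit 540 → met
12. condition 'offers permanent makeup' holds; health department inspection 44 days ago vs limit 30 → not met
Not met: 2 of 12

2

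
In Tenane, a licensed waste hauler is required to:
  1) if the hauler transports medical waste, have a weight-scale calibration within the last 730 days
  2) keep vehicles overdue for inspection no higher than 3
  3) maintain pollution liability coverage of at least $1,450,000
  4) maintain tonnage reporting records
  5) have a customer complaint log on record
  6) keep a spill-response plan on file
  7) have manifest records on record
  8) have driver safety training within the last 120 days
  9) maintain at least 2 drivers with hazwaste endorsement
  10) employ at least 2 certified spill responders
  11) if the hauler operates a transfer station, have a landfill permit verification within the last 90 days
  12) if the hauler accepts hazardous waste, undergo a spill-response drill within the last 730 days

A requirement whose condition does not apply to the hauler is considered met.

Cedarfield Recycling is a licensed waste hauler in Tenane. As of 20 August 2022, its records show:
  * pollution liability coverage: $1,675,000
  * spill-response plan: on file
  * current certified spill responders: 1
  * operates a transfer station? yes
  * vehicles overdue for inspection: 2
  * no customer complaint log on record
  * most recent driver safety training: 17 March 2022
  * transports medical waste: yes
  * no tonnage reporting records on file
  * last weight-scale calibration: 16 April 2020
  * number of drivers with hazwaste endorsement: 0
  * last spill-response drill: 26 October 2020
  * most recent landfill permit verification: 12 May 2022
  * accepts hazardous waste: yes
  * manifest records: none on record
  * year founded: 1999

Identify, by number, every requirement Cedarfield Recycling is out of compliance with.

1, 4, 5, 7, 8, 9, 10, 11

1. condition 'transports medical waste' holds; weight-scale calibration 856 days ago vs limit 730 → not met
2. vehicles overdue for inspection 2 ≤ 3 → met
3. pollution liability coverage $1,675,000 ≥ $1,450,000 → met
4. tonnage reporting records absent → not met
5. customer complaint log absent → not met
6. spill-response plan present → met
7. manifest records absent → not met
8. driver safety training 156 days ago vs limit 120 → not met
9. drivers with hazwaste endorsement 0 < 2 → not met
10. certified spill responders 1 < 2 → not met
11. condition 'operates a transfer station' holds; landfill permit verification 100 days ago vs limit 90 → not met
12. condition 'accepts hazardous waste' holds; spill-response drill 663 days ago vs limit 730 → met
Not met: 1, 4, 5, 7, 8, 9, 10, 11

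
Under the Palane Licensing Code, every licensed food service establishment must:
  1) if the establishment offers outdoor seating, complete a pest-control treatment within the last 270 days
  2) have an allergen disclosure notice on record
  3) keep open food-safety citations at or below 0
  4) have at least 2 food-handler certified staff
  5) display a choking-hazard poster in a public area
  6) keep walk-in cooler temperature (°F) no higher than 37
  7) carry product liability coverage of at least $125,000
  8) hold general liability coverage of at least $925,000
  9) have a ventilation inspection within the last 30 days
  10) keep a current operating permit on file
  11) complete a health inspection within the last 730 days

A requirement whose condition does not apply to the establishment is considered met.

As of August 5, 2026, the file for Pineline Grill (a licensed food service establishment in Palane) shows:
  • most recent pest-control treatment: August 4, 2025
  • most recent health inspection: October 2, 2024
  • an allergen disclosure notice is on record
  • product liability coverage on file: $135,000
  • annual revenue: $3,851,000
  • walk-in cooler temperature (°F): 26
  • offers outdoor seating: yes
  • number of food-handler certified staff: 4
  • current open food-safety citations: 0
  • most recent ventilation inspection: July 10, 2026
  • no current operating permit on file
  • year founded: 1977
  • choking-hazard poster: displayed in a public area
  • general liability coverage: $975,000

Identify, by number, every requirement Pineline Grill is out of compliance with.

1. condition 'offers outdoor seating' holds; pest-control treatment 366 days ago vs limit 270 → not met
2. allergen disclosure notice present → met
3. open food-safety citations 0 ≤ 0 → met
4. food-handler certified staff 4 ≥ 2 → met
5. choking-hazard poster present → met
6. walk-in cooler temperature (°F) 26 ≤ 37 → met
7. product liability coverage $135,000 ≥ $125,000 → met
8. general liability coverage $975,000 ≥ $925,000 → met
9. ventilation inspection 26 days ago vs limit 30 → met
10. current operating permit absent → not met
11. health inspection 672 days ago vs limit 730 → met
Not met: 1, 10

1, 10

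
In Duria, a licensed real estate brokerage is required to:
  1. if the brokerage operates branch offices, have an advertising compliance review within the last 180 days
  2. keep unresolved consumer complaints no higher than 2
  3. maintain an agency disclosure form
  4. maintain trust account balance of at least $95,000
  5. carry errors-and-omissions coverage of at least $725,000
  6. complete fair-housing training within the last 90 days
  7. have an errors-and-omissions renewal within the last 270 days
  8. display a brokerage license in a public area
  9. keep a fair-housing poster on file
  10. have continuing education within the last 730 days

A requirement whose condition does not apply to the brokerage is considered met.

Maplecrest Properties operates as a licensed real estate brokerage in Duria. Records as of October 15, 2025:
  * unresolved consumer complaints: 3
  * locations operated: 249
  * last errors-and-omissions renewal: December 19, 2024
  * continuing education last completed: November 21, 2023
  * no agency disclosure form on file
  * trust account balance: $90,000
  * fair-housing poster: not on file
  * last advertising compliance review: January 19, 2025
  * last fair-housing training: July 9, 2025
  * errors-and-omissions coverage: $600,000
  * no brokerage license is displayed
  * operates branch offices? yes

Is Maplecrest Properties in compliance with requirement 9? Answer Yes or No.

No

9. fair-housing poster absent → not met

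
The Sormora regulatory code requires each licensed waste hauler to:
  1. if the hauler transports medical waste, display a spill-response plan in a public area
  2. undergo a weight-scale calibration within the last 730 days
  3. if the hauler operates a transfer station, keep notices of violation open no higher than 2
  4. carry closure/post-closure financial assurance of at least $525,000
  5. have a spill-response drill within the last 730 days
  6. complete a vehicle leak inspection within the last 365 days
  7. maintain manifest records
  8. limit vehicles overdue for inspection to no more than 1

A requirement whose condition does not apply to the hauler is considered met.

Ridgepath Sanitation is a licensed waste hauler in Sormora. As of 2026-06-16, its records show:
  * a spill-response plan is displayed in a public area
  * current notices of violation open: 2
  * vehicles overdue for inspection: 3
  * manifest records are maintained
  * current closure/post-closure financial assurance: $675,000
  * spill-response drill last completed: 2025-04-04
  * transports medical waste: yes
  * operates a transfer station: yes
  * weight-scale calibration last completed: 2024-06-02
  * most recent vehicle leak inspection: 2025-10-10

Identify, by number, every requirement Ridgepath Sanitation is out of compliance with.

2, 8

1. condition 'transports medical waste' holds; spill-response plan present → met
2. weight-scale calibration 744 days ago vs limit 730 → not met
3. condition 'operates a transfer station' holds; notices of violation open 2 ≤ 2 → met
4. closure/post-closure financial assurance $675,000 ≥ $525,000 → met
5. spill-response drill 438 days ago vs limit 730 → met
6. vehicle leak inspection 249 days ago vs limit 365 → met
7. manifest records present → met
8. vehicles overdue for inspection 3 > 1 → not met
Not met: 2, 8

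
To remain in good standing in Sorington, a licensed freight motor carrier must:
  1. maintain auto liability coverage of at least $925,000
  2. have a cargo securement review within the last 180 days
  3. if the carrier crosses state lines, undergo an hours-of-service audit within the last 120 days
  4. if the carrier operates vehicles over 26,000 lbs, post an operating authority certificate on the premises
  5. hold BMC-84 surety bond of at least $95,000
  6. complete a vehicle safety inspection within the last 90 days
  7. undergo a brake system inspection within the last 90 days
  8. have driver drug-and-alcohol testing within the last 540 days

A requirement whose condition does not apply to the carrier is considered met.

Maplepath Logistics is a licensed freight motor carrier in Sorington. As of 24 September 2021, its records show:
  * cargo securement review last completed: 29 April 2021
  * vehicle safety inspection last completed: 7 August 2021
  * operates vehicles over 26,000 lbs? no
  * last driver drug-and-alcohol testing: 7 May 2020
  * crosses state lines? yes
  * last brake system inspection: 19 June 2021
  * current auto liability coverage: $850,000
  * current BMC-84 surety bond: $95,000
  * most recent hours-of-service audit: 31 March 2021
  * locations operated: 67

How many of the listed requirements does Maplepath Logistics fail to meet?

1. auto liability coverage $850,000 < $925,000 → not met
2. cargo securement review 148 days ago vs limit 180 → met
3. condition 'crosses state lines' holds; hours-of-service audit 177 days ago vs limit 120 → not met
4. condition 'operates vehicles over 26,000 lbs' does not hold → requirement n/a → met
5. BMC-84 surety bond $95,000 ≥ $95,000 → met
6. vehicle safety inspection 48 days ago vs limit 90 → met
7. brake system inspection 97 days ago vs limit 90 → not met
8. driver drug-and-alcohol testing 505 days ago vs limit 540 → met
Not met: 3 of 8

3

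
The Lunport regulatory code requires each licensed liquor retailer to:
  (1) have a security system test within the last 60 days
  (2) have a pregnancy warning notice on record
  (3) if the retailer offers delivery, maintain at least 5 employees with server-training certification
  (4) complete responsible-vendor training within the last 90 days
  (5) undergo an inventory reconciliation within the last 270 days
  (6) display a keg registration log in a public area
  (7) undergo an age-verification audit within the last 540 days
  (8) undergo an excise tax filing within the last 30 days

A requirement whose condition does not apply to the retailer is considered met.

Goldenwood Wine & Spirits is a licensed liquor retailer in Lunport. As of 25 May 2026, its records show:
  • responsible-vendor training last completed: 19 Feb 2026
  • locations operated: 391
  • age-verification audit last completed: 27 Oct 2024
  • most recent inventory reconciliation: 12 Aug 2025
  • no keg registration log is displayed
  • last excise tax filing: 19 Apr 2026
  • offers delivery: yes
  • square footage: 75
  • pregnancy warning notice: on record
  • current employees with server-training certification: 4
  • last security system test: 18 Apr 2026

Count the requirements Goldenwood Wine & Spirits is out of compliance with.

6

1. security system test 37 days ago vs limit 60 → met
2. pregnancy warning notice present → met
3. condition 'offers delivery' holds; employees with server-training certification 4 < 5 → not met
4. responsible-vendor training 95 days ago vs limit 90 → not met
5. inventory reconciliation 286 days ago vs limit 270 → not met
6. keg registration log absent → not met
7. age-verification audit 575 days ago vs limit 540 → not met
8. excise tax filing 36 days ago vs limit 30 → not met
Not met: 6 of 8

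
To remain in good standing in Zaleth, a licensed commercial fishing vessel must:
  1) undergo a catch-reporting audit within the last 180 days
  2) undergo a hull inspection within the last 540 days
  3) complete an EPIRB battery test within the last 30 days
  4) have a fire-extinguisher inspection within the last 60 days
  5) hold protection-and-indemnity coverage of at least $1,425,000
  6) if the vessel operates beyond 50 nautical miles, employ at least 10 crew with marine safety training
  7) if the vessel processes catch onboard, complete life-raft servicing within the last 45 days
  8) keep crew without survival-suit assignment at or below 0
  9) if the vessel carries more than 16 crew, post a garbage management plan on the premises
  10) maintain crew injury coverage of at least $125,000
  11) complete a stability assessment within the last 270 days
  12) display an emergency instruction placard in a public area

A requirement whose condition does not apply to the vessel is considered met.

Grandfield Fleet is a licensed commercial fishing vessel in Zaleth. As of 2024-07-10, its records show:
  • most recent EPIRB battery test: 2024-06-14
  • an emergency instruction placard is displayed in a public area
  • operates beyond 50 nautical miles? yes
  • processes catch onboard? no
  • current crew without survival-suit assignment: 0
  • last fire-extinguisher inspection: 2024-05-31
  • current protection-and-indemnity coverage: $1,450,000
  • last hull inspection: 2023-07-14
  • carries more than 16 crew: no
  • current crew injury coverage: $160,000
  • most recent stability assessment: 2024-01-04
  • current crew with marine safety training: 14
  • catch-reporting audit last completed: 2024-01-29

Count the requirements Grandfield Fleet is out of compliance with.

1. catch-reporting audit 163 days ago vs limit 180 → met
2. hull inspection 362 days ago vs limit 540 → met
3. EPIRB battery test 26 days ago vs limit 30 → met
4. fire-extinguisher inspection 40 days ago vs limit 60 → met
5. protection-and-indemnity coverage $1,450,000 ≥ $1,425,000 → met
6. condition 'operates beyond 50 nautical miles' holds; crew with marine safety training 14 ≥ 10 → met
7. condition 'processes catch onboard' does not hold → requirement n/a → met
8. crew without survival-suit assignment 0 ≤ 0 → met
9. condition 'carries more than 16 crew' does not hold → requirement n/a → met
10. crew injury coverage $160,000 ≥ $125,000 → met
11. stability assessment 188 days ago vs limit 270 → met
12. emergency instruction placard present → met
Not met: 0 of 12

0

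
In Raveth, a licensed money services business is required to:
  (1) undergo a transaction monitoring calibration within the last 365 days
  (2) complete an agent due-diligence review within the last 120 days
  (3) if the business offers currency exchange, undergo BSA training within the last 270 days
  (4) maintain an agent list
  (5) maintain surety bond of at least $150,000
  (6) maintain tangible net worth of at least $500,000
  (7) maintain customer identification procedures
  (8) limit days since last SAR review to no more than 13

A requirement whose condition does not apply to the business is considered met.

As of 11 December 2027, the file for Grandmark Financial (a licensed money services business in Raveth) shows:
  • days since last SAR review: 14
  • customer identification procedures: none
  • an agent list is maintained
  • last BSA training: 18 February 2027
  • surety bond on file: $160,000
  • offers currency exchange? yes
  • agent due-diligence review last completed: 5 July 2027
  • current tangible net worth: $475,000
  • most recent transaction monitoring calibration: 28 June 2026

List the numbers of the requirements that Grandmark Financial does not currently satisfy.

1. transaction monitoring calibration 531 days ago vs limit 365 → not met
2. agent due-diligence review 159 days ago vs limit 120 → not met
3. condition 'offers currency exchange' holds; BSA training 296 days ago vs limit 270 → not met
4. agent list present → met
5. surety bond $160,000 ≥ $150,000 → met
6. tangible net worth $475,000 < $500,000 → not met
7. customer identification procedures absent → not met
8. days since last SAR review 14 > 13 → not met
Not met: 1, 2, 3, 6, 7, 8

1, 2, 3, 6, 7, 8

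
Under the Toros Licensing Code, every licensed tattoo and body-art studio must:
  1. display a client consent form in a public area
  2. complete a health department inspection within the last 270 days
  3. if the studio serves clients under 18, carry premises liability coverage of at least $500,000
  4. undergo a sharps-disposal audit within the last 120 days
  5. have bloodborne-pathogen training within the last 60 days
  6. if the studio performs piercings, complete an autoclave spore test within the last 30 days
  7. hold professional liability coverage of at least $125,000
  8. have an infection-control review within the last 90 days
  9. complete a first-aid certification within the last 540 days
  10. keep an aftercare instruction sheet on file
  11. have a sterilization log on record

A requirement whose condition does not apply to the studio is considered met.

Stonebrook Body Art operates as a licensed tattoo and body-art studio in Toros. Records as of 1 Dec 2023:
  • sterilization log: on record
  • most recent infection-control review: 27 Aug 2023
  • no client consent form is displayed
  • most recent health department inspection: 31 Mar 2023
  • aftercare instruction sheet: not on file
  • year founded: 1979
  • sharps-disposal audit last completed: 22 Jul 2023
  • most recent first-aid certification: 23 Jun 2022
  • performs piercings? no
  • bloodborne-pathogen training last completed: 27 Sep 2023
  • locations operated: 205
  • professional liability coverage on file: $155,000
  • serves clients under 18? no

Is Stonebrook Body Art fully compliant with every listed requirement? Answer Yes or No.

1. client consent form absent → not met
2. health department inspection 245 days ago vs limit 270 → met
3. condition 'serves clients under 18' does not hold → requirement n/a → met
4. sharps-disposal audit 132 days ago vs limit 120 → not met
5. bloodborne-pathogen training 65 days ago vs limit 60 → not met
6. condition 'performs piercings' does not hold → requirement n/a → met
7. professional liability coverage $155,000 ≥ $125,000 → met
8. infection-control review 96 days ago vs limit 90 → not met
9. first-aid certification 526 days ago vs limit 540 → met
10. aftercare instruction sheet absent → not met
11. sterilization log present → met
Not met: 1, 4, 5, 8, 10

No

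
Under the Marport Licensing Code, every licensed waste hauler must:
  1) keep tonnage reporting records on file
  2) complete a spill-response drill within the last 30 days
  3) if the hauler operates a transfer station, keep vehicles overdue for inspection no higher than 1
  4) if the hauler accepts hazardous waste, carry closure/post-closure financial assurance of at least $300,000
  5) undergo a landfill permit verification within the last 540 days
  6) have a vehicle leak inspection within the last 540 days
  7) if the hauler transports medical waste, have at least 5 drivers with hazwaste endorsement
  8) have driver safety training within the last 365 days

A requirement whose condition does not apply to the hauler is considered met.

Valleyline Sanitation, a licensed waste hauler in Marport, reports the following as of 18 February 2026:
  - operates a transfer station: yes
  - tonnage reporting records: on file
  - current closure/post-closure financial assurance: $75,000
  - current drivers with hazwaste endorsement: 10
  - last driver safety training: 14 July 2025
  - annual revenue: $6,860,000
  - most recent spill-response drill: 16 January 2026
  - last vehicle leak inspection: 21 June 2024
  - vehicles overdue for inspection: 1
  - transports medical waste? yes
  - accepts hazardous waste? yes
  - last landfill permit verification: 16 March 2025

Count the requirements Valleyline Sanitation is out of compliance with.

1. tonnage reporting records present → met
2. spill-response drill 33 days ago vs limit 30 → not met
3. condition 'operates a transfer station' holds; vehicles overdue for inspection 1 ≤ 1 → met
4. condition 'accepts hazardous waste' holds; closure/post-closure financial assurance $75,000 < $300,000 → not met
5. landfill permit verification 339 days ago vs limit 540 → met
6. vehicle leak inspection 607 days ago vs limit 540 → not met
7. condition 'transports medical waste' holds; drivers with hazwaste endorsement 10 ≥ 5 → met
8. driver safety training 219 days ago vs limit 365 → met
Not met: 3 of 8

3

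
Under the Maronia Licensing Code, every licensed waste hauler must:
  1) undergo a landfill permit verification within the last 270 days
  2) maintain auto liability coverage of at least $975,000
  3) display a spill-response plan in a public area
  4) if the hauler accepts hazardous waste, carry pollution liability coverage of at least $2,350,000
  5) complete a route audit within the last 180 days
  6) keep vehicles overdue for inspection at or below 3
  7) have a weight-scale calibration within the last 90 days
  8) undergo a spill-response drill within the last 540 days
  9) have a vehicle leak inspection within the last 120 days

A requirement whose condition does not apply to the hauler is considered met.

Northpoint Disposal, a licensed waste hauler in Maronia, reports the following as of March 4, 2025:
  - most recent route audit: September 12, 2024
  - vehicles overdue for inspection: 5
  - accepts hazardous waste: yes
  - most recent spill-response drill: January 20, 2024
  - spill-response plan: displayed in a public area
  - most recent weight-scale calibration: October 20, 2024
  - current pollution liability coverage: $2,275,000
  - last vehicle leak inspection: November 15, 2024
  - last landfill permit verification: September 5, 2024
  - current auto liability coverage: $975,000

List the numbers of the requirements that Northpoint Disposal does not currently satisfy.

4, 6, 7

1. landfill permit verification 180 days ago vs limit 270 → met
2. auto liability coverage $975,000 ≥ $975,000 → met
3. spill-response plan present → met
4. condition 'accepts hazardous waste' holds; pollution liability coverage $2,275,000 < $2,350,000 → not met
5. route audit 173 days ago vs limit 180 → met
6. vehicles overdue for inspection 5 > 3 → not met
7. weight-scale calibration 135 days ago vs limit 90 → not met
8. spill-response drill 409 days ago vs limit 540 → met
9. vehicle leak inspection 109 days ago vs limit 120 → met
Not met: 4, 6, 7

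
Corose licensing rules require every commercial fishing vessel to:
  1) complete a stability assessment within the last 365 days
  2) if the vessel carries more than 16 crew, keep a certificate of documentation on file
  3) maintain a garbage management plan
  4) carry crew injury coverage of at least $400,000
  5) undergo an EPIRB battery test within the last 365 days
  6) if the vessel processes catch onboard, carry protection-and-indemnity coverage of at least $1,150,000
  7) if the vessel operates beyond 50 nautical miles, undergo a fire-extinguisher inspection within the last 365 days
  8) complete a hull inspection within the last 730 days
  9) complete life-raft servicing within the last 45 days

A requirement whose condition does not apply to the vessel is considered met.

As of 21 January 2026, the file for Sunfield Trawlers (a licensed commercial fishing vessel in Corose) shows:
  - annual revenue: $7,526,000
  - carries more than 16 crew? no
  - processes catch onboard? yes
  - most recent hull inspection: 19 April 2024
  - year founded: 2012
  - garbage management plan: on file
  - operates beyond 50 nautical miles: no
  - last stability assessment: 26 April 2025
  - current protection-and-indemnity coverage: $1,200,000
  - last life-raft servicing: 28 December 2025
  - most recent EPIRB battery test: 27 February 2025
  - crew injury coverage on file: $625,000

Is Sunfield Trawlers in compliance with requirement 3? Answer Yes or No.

Yes

3. garbage management plan present → met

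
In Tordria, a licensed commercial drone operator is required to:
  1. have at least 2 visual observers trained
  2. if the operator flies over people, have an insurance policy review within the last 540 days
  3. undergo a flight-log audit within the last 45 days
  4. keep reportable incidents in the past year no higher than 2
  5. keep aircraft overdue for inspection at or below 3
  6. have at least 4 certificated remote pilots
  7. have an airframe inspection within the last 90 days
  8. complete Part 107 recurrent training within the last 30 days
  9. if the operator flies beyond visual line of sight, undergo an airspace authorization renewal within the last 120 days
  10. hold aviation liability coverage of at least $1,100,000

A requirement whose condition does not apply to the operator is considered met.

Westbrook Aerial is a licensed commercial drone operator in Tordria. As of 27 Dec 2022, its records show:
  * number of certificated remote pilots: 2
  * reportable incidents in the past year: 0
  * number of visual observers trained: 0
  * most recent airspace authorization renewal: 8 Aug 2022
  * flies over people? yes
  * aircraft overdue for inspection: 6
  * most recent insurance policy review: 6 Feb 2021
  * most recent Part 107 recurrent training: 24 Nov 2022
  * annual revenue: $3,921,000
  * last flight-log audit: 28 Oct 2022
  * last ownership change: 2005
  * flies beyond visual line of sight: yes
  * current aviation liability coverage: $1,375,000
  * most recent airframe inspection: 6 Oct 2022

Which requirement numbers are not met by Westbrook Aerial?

1. visual observers trained 0 < 2 → not met
2. condition 'flies over people' holds; insurance policy review 689 days ago vs limit 540 → not met
3. flight-log audit 60 days ago vs limit 45 → not met
4. reportable incidents in the past year 0 ≤ 2 → met
5. aircraft overdue for inspection 6 > 3 → not met
6. certificated remote pilots 2 < 4 → not met
7. airframe inspection 82 days ago vs limit 90 → met
8. Part 107 recurrent training 33 days ago vs limit 30 → not met
9. condition 'flies beyond visual line of sight' holds; airspace authorization renewal 141 days ago vs limit 120 → not met
10. aviation liability coverage $1,375,000 ≥ $1,100,000 → met
Not met: 1, 2, 3, 5, 6, 8, 9

1, 2, 3, 5, 6, 8, 9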